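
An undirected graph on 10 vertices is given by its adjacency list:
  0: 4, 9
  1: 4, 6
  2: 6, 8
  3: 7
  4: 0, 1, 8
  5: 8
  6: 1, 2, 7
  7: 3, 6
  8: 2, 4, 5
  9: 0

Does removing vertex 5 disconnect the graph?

Deleting 5 leaves 1 component (was 1), so 5 is not a cut vertex.

No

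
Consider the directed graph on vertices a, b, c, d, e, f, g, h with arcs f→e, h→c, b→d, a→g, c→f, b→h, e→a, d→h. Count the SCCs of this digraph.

8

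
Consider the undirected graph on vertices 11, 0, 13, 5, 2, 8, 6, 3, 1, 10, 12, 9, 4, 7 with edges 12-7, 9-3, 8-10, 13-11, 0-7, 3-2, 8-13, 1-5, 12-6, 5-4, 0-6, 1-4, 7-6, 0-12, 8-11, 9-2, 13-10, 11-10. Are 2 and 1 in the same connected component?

The component containing 2 is {2, 3, 9}, and 1 is not in it.

No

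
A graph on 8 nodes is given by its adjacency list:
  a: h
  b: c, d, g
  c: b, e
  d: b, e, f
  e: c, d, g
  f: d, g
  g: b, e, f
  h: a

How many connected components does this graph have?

Starting from a we can reach a, h. That is one component of size 2.
Starting from b we can reach b, c, d, e, f, g. That is one component of size 6.
Total: 2 components.

2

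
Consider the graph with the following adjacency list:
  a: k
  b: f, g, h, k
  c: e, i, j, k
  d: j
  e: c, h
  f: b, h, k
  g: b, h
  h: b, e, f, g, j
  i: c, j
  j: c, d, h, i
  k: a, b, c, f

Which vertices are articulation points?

j, k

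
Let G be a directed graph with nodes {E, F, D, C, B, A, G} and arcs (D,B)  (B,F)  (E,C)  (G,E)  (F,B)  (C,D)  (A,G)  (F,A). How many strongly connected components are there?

{A, B, C, D, E, F, G} are all mutually reachable — one SCC of size 7.
That gives 1 strongly connected component.

1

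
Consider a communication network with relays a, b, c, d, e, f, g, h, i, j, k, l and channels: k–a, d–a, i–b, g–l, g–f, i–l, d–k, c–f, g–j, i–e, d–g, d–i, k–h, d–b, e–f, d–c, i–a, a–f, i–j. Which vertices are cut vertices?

k

Removing k increases the component count from 1 to 2, so k is a cut vertex.
By contrast removing j leaves 1 component; it is not a cut vertex. No other vertex is a cut vertex either.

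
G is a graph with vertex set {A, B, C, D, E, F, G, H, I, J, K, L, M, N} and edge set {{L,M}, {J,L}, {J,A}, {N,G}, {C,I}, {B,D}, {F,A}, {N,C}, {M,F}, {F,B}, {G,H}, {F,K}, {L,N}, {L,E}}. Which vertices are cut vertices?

B, C, F, G, L, N

Removing B increases the component count from 1 to 2, so B is a cut vertex.
Removing C increases the component count from 1 to 2, so C is a cut vertex.
Removing F increases the component count from 1 to 3, so F is a cut vertex.
Likewise G, L, N are cut vertices.
By contrast removing I leaves 1 component; it is not a cut vertex. No other vertex is a cut vertex either.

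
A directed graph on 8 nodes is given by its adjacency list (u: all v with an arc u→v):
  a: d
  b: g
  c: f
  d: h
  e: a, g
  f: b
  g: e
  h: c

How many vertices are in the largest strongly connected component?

8

{a, b, c, d, e, f, g, h} are all mutually reachable — one SCC of size 8.
The largest has 8 vertices.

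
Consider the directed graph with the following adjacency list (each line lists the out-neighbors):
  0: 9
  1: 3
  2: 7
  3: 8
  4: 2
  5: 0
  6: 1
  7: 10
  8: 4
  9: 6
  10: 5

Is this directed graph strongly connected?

From 9 we can reach every vertex (0, 1, 2, 3, 4, 5, 6, 7, 8, 9, 10), and every vertex can reach 9 (0, 1, 2, 3, 4, 5, 6, 7, 8, 9, 10). So the whole graph is one strongly connected component.

Yes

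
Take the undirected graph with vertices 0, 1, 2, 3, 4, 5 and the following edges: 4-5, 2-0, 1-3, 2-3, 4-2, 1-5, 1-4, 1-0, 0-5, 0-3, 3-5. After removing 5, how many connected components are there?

With 5 gone, the remaining components are: {0, 1, 2, 3, 4}.
That is 1 component.

1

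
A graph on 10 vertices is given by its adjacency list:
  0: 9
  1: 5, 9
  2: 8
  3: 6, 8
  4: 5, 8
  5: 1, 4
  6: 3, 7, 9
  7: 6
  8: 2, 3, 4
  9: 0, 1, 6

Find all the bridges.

The edges on the cycle 1-5-4-8-3-6-9-1 are not bridges since each lies on that cycle.
But removing 0-9 disconnects 0 from 9; removing 7-6 disconnects 7 from 6; removing 8-2 disconnects 8 from 2 — these are bridges.

0-9, 2-8, 6-7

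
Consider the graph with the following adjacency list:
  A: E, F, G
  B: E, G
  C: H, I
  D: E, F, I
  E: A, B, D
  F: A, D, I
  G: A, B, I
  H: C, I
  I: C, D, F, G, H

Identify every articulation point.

Removing I increases the component count from 1 to 2, so I is a cut vertex.
By contrast removing D leaves 1 component; it is not a cut vertex. No other vertex is a cut vertex either.

I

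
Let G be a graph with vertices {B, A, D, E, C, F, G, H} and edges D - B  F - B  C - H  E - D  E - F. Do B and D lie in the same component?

From B we can reach B, D, E, F, which includes D.

Yes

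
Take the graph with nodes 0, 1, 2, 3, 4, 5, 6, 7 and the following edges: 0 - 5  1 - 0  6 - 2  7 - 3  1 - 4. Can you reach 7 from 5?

No

The component containing 5 is {0, 1, 4, 5}, and 7 is not in it.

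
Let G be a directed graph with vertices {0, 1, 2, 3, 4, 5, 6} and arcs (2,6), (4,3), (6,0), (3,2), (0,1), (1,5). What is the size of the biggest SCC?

1

{0} is an SCC by itself.
{2} is an SCC by itself.
{1} is an SCC by itself.
{3} is an SCC by itself.
{4} is an SCC by itself.
(and 2 more singleton SCCs)
The largest has 1 vertex.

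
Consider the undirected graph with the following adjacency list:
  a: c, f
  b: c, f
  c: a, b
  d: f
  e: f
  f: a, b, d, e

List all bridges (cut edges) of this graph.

The edges on the cycle a-c-b-f-a are not bridges since each lies on that cycle.
But removing f-e disconnects f from e; removing f-d disconnects f from d — these are bridges.

d-f, e-f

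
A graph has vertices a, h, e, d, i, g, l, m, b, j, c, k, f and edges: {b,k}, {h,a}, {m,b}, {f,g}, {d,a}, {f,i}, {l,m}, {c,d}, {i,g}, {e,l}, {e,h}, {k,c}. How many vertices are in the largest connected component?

9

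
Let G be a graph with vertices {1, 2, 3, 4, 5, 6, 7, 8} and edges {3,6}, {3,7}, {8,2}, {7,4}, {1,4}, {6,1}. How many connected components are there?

3

5 is isolated — a component by itself.
Starting from 2 we can reach 2, 8. That is one component of size 2.
Starting from 1 we can reach 1, 3, 4, 6, 7. That is one component of size 5.
Total: 3 components.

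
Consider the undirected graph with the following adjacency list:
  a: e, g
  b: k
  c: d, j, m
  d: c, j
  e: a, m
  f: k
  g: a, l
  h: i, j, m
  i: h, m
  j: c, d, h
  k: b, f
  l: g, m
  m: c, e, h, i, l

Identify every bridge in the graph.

The edges on the cycle m-e-a-g-l-m are not bridges since each lies on that cycle.
But removing b-k disconnects b from k; removing k-f disconnects k from f — these are bridges.

b-k, f-k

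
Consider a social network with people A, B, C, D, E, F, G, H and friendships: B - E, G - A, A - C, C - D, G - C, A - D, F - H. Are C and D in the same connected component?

From C we can reach A, C, D, G, which includes D.

Yes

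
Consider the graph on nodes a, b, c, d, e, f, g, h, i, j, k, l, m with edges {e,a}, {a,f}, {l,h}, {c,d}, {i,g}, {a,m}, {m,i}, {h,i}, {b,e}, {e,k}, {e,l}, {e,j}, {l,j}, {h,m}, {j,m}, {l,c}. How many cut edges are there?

6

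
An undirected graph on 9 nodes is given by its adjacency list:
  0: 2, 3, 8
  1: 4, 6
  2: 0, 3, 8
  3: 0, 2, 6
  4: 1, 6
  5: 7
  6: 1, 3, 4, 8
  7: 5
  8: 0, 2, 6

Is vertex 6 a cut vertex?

Deleting 6 raises the number of components from 2 to 3, so 6 is a cut vertex.

Yes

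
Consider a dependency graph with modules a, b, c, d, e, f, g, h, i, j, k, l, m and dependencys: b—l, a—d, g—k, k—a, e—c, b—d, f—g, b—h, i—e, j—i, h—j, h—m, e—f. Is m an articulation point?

Deleting m leaves 1 component (was 1), so m is not a cut vertex.

No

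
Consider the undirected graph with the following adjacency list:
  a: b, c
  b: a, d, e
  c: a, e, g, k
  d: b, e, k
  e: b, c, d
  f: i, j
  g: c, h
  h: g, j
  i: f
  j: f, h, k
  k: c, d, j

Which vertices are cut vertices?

Removing f increases the component count from 1 to 2, so f is a cut vertex.
Removing j increases the component count from 1 to 2, so j is a cut vertex.
By contrast removing c leaves 1 component; it is not a cut vertex. No other vertex is a cut vertex either.

f, j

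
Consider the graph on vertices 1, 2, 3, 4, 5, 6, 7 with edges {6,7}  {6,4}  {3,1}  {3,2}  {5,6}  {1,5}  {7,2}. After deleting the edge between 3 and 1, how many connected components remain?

1

3 and 1 are still connected via 3-2-7-6-5-1, so the component count stays at 1.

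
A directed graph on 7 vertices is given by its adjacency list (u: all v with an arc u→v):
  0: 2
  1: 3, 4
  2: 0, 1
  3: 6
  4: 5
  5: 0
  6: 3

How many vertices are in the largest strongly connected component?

5

{0, 1, 2, 4, 5} are all mutually reachable — one SCC of size 5.
{3, 6} are all mutually reachable — one SCC of size 2.
The largest has 5 vertices.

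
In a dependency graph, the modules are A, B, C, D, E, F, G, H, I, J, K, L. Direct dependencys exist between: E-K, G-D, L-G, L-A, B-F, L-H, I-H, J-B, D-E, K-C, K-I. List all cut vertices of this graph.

Removing B increases the component count from 2 to 3, so B is a cut vertex.
Removing K increases the component count from 2 to 3, so K is a cut vertex.
Removing L increases the component count from 2 to 3, so L is a cut vertex.
By contrast removing I leaves 2 components; it is not a cut vertex. No other vertex is a cut vertex either.

B, K, L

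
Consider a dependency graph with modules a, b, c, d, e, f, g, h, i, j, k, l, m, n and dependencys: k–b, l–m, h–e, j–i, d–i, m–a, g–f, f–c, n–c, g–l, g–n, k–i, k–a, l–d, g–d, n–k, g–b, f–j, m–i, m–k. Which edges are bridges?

e-h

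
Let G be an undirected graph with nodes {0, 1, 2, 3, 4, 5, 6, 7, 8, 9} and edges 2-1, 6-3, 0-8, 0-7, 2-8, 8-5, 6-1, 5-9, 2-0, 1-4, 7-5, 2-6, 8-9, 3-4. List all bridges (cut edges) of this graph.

The edges on the cycle 2-6-3-4-1-2 are not bridges since each lies on that cycle.
Every edge lies on some cycle, so there are no bridges.

none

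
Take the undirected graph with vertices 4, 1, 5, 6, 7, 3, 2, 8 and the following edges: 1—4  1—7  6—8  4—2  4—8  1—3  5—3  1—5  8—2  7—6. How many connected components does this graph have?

1

Starting from 1 we can reach 1, 2, 3, 4, 5, 6, 7, 8. That is one component of size 8.
Total: 1 component.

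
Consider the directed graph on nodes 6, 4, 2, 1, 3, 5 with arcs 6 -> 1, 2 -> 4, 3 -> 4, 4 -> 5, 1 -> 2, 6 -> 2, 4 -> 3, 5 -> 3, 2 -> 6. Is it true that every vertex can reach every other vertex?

There is no directed path from 4 to 1, so the graph is not strongly connected.

No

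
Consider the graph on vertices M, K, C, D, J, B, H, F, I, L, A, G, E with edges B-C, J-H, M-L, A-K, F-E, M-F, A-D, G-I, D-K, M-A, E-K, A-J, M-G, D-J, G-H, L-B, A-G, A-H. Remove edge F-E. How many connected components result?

1

F and E are still connected via F-M-A-K-E, so the component count stays at 1.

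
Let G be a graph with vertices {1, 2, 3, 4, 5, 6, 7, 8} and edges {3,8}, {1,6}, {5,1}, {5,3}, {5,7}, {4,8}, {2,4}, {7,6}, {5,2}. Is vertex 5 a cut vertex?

Deleting 5 raises the number of components from 1 to 2, so 5 is a cut vertex.

Yes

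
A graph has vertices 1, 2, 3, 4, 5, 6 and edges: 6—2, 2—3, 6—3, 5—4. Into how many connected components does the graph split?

1 is isolated — a component by itself.
Starting from 4 we can reach 4, 5. That is one component of size 2.
Starting from 2 we can reach 2, 3, 6. That is one component of size 3.
Total: 3 components.

3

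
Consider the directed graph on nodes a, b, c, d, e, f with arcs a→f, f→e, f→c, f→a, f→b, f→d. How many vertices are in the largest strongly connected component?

2

{a, f} are all mutually reachable — one SCC of size 2.
{c} is an SCC by itself.
{d} is an SCC by itself.
{b} is an SCC by itself.
{e} is an SCC by itself.
The largest has 2 vertices.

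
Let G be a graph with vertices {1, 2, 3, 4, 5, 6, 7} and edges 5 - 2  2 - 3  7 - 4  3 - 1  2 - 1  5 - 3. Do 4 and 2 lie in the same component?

No

The component containing 4 is {4, 7}, and 2 is not in it.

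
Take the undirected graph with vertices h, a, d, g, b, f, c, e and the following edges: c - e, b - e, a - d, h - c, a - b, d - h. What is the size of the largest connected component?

g is isolated — a component by itself.
f is isolated — a component by itself.
Starting from a we can reach a, b, c, d, e, h. That is one component of size 6.
The largest has 6 vertices.

6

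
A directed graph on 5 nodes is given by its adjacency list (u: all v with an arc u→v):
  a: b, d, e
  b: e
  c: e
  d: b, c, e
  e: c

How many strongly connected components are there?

4

{c, e} are all mutually reachable — one SCC of size 2.
{b} is an SCC by itself.
{a} is an SCC by itself.
{d} is an SCC by itself.
That gives 4 strongly connected components.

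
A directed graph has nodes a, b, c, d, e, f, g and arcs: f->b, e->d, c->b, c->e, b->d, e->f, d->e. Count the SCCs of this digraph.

{b, d, e, f} are all mutually reachable — one SCC of size 4.
{c} is an SCC by itself.
{a} is an SCC by itself.
{g} is an SCC by itself.
That gives 4 strongly connected components.

4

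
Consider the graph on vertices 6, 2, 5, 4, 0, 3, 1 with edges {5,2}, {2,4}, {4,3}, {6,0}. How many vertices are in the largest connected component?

4

1 is isolated — a component by itself.
Starting from 0 we can reach 0, 6. That is one component of size 2.
Starting from 2 we can reach 2, 3, 4, 5. That is one component of size 4.
The largest has 4 vertices.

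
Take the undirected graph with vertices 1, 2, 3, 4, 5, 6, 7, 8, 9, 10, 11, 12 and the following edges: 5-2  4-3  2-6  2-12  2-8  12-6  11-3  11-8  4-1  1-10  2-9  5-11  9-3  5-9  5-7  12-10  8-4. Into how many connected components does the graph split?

Starting from 1 we can reach 1, 2, 3, 4, 5, 6, 7, 8, 9, 10, 11, 12. That is one component of size 12.
Total: 1 component.

1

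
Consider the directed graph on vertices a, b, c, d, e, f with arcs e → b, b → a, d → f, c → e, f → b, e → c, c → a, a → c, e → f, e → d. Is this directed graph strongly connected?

From e we can reach every vertex (a, b, c, d, e, f), and every vertex can reach e (a, b, c, d, e, f). So the whole graph is one strongly connected component.

Yes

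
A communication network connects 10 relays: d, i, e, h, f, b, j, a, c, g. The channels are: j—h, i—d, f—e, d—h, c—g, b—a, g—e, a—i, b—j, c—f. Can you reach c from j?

No

The component containing j is {a, b, d, h, i, j}, and c is not in it.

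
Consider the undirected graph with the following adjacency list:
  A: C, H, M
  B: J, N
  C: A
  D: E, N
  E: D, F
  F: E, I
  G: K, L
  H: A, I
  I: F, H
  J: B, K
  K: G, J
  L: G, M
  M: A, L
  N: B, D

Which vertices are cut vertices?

A

Removing A increases the component count from 1 to 2, so A is a cut vertex.
By contrast removing B leaves 1 component; it is not a cut vertex. No other vertex is a cut vertex either.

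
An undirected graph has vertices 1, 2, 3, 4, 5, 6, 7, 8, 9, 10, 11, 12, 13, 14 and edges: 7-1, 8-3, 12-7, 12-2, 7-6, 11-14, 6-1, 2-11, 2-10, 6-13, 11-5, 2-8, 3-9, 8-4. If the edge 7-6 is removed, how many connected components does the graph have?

7 and 6 are still connected via 7-1-6, so the component count stays at 1.

1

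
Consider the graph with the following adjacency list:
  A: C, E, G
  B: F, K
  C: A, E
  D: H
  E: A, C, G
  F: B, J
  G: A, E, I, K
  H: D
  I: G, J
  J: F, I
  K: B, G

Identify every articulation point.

Removing G increases the component count from 2 to 3, so G is a cut vertex.
By contrast removing J leaves 2 components; it is not a cut vertex. No other vertex is a cut vertex either.

G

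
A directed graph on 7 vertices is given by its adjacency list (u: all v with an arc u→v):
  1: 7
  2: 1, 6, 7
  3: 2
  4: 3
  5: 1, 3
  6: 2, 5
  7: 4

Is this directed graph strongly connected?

Yes

From 1 we can reach every vertex (1, 2, 3, 4, 5, 6, 7), and every vertex can reach 1 (1, 2, 3, 4, 5, 6, 7). So the whole graph is one strongly connected component.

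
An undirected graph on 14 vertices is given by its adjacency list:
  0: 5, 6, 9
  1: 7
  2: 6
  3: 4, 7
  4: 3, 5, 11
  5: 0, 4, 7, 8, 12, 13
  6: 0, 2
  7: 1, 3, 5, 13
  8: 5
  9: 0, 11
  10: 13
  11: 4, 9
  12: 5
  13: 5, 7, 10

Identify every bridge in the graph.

0-6, 1-7, 10-13, 12-5, 2-6, 5-8

The edges on the cycle 5-13-7-3-4-5 are not bridges since each lies on that cycle.
But removing 2-6 disconnects 2 from 6; removing 8-5 disconnects 8 from 5; removing 6-0 disconnects 6 from 0; removing 13-10 disconnects 13 from 10 — these are bridges.
In total 6 edges are bridges.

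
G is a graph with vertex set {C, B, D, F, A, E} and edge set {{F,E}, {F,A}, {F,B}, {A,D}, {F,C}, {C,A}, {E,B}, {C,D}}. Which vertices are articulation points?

F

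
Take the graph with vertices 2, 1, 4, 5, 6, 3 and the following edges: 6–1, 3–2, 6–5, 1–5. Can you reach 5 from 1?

From 1 we can reach 1, 5, 6, which includes 5.

Yes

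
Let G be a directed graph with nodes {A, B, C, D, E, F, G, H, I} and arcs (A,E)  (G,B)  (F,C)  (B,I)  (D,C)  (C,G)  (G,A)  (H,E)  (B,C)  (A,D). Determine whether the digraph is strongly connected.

No

There is no directed path from F to H, so the graph is not strongly connected.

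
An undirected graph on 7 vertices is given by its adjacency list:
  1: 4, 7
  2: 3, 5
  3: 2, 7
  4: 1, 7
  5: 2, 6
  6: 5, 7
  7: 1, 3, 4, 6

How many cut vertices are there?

1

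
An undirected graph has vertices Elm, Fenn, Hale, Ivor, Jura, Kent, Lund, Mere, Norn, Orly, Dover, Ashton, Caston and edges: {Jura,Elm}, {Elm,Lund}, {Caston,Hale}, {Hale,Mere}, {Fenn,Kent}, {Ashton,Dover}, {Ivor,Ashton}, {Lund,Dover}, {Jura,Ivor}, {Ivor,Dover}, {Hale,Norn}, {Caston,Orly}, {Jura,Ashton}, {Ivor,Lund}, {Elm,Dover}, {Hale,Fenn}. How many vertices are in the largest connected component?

7

Starting from Elm we can reach Elm, Ivor, Jura, Lund, Dover, Ashton. That is one component of size 6.
Starting from Fenn we can reach Fenn, Hale, Kent, Mere, Norn, Orly, Caston. That is one component of size 7.
The largest has 7 vertices.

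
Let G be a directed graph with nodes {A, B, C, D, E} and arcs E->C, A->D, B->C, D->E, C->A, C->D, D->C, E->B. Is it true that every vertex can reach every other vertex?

Yes

From B we can reach every vertex (A, B, C, D, E), and every vertex can reach B (A, B, C, D, E). So the whole graph is one strongly connected component.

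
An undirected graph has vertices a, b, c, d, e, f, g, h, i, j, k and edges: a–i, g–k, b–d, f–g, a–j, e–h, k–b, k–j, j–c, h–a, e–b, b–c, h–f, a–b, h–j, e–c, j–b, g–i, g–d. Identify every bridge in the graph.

none

The edges on the cycle k-j-c-b-k are not bridges since each lies on that cycle.
Every edge lies on some cycle, so there are no bridges.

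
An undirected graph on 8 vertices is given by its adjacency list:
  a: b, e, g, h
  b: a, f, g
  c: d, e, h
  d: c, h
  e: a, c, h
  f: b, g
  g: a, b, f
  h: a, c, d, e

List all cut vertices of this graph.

Removing a increases the component count from 1 to 2, so a is a cut vertex.
By contrast removing d leaves 1 component; it is not a cut vertex. No other vertex is a cut vertex either.

a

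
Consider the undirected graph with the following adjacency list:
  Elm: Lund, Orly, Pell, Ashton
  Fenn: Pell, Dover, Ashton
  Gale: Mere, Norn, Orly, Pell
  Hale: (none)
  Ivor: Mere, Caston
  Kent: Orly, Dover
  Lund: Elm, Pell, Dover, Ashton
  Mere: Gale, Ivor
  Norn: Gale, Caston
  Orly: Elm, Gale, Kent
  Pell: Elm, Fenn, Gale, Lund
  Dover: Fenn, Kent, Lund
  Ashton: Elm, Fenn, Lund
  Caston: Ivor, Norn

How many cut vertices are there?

1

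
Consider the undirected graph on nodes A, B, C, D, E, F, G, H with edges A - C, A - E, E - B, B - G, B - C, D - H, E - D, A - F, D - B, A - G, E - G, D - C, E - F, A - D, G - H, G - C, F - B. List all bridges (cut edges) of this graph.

none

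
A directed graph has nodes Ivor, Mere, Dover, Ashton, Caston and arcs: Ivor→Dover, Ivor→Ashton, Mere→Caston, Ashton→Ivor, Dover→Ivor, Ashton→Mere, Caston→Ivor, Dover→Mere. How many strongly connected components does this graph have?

{Ivor, Mere, Dover, Ashton, Caston} are all mutually reachable — one SCC of size 5.
That gives 1 strongly connected component.

1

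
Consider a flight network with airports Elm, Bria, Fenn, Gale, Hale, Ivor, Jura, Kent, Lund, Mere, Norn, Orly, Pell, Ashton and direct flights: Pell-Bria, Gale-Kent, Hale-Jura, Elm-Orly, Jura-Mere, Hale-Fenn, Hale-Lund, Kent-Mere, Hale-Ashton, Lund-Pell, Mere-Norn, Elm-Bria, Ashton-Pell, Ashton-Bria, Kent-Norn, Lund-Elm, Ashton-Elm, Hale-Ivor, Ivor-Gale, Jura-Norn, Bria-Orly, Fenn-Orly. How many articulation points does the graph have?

1

Removing Hale increases the component count from 1 to 2, so Hale is a cut vertex.
By contrast removing Bria leaves 1 component; it is not a cut vertex. No other vertex is a cut vertex either.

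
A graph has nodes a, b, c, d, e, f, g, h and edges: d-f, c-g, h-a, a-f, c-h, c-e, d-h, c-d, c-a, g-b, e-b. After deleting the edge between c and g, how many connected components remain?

1

c and g are still connected via c-e-b-g, so the component count stays at 1.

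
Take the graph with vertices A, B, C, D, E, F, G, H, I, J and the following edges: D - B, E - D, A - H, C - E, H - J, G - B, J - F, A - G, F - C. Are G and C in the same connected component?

Yes

From G we can reach A, B, C, D, E, F, G, H, J, which includes C.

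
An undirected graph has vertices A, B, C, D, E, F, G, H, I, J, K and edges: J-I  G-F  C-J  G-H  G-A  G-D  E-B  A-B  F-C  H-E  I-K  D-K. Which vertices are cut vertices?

Removing G increases the component count from 1 to 2, so G is a cut vertex.
By contrast removing K leaves 1 component; it is not a cut vertex. No other vertex is a cut vertex either.

G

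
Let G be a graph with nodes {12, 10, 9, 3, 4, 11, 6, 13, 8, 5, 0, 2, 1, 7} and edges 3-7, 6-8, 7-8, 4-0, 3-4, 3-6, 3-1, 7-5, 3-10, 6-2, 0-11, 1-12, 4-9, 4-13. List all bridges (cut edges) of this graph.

0-11, 0-4, 1-12, 1-3, 10-3, 13-4, 2-6, 3-4, 4-9, 5-7

The edges on the cycle 3-6-8-7-3 are not bridges since each lies on that cycle.
But removing 7-5 disconnects 7 from 5; removing 4-3 disconnects 4 from 3; removing 10-3 disconnects 10 from 3; removing 12-1 disconnects 12 from 1 — these are bridges.
In total 10 edges are bridges.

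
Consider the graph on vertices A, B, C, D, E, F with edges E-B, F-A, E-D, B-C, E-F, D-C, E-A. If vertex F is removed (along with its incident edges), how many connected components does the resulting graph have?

1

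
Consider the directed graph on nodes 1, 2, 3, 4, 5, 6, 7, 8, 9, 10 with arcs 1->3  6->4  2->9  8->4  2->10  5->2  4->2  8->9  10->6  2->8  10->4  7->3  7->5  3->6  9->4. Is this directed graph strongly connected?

There is no directed path from 3 to 7, so the graph is not strongly connected.

No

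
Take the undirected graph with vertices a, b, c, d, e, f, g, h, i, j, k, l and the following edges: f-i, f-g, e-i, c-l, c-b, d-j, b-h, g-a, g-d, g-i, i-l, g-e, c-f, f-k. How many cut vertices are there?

Removing b increases the component count from 1 to 2, so b is a cut vertex.
Removing c increases the component count from 1 to 2, so c is a cut vertex.
Removing d increases the component count from 1 to 2, so d is a cut vertex.
Likewise f, g are cut vertices.
By contrast removing h leaves 1 component; it is not a cut vertex. No other vertex is a cut vertex either.

5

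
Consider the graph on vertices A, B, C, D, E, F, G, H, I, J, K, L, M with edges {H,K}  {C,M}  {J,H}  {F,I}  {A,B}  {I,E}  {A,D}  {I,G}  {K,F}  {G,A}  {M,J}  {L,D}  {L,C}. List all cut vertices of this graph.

A, I

Removing A increases the component count from 1 to 2, so A is a cut vertex.
Removing I increases the component count from 1 to 2, so I is a cut vertex.
By contrast removing G leaves 1 component; it is not a cut vertex. No other vertex is a cut vertex either.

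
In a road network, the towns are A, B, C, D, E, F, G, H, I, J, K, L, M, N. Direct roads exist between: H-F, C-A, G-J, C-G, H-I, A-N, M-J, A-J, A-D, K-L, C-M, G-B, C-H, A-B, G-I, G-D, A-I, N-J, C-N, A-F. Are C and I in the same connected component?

Yes

From C we can reach A, B, C, D, F, G, H, I, J, M, N, which includes I.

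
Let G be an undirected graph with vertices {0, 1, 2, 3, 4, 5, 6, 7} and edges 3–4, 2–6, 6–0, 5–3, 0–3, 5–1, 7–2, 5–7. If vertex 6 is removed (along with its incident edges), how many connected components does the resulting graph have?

With 6 gone, the remaining components are: {0, 1, 2, 3, 4, 5, 7}.
That is 1 component.

1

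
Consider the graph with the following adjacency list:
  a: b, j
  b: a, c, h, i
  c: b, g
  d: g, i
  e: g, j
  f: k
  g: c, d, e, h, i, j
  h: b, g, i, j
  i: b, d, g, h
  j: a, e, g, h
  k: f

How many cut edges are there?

1

The edges on the cycle g-c-b-h-i-g are not bridges since each lies on that cycle.
But removing k-f disconnects k from f — this is a bridge.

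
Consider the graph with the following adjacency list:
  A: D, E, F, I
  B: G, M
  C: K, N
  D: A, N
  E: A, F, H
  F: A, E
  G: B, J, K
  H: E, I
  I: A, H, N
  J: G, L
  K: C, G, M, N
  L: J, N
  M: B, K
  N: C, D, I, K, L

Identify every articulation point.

N

Removing N increases the component count from 1 to 2, so N is a cut vertex.
By contrast removing J leaves 1 component; it is not a cut vertex. No other vertex is a cut vertex either.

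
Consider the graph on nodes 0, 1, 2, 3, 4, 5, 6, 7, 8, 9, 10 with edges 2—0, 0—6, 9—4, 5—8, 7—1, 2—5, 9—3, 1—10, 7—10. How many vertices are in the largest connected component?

5

Starting from 3 we can reach 3, 4, 9. That is one component of size 3.
Starting from 1 we can reach 1, 7, 10. That is one component of size 3.
Starting from 0 we can reach 0, 2, 5, 6, 8. That is one component of size 5.
The largest has 5 vertices.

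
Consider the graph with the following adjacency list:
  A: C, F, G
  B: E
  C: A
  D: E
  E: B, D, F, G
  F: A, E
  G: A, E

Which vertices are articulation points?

A, E

Removing A increases the component count from 1 to 2, so A is a cut vertex.
Removing E increases the component count from 1 to 3, so E is a cut vertex.
By contrast removing B leaves 1 component; it is not a cut vertex. No other vertex is a cut vertex either.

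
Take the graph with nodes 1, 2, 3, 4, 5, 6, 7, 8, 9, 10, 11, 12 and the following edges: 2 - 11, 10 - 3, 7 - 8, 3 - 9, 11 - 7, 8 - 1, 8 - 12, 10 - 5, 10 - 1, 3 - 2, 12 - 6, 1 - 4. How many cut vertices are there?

5

Removing 1 increases the component count from 1 to 2, so 1 is a cut vertex.
Removing 3 increases the component count from 1 to 2, so 3 is a cut vertex.
Removing 8 increases the component count from 1 to 2, so 8 is a cut vertex.
Likewise 10, 12 are cut vertices.
By contrast removing 5 leaves 1 component; it is not a cut vertex. No other vertex is a cut vertex either.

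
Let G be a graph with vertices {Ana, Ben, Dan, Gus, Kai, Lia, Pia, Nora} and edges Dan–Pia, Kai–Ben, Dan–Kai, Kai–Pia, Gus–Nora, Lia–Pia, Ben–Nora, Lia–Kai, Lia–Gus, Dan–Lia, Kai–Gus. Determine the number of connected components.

2

Ana is isolated — a component by itself.
Starting from Ben we can reach Ben, Dan, Gus, Kai, Lia, Pia, Nora. That is one component of size 7.
Total: 2 components.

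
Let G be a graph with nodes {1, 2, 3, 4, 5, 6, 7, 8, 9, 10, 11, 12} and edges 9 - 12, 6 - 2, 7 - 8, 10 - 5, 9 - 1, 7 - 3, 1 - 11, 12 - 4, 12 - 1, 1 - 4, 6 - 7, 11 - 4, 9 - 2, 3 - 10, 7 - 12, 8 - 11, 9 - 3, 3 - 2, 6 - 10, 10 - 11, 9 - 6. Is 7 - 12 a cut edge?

No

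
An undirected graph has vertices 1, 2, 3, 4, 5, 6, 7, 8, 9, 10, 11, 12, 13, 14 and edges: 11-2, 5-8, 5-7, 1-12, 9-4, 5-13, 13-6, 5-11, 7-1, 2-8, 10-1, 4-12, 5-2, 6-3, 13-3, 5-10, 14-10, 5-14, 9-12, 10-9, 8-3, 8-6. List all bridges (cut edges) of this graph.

none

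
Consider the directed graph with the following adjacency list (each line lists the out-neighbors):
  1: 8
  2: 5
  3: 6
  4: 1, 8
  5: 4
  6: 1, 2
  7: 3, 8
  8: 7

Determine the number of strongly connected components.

1

{1, 2, 3, 4, 5, 6, 7, 8} are all mutually reachable — one SCC of size 8.
That gives 1 strongly connected component.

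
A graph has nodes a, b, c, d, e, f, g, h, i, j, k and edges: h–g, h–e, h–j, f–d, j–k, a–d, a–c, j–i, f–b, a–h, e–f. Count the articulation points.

Removing a increases the component count from 1 to 2, so a is a cut vertex.
Removing f increases the component count from 1 to 2, so f is a cut vertex.
Removing h increases the component count from 1 to 3, so h is a cut vertex.
Likewise j is a cut vertex.
By contrast removing k leaves 1 component; it is not a cut vertex. No other vertex is a cut vertex either.

4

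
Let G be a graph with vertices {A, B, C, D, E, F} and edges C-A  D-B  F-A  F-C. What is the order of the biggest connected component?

E is isolated — a component by itself.
Starting from B we can reach B, D. That is one component of size 2.
Starting from A we can reach A, C, F. That is one component of size 3.
The largest has 3 vertices.

3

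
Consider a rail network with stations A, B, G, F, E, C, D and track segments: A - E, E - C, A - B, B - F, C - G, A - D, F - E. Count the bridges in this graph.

The edges on the cycle A-B-F-E-A are not bridges since each lies on that cycle.
But removing C - G disconnects C from G; removing E - C disconnects E from C; removing A - D disconnects A from D — these are bridges.
That makes 3 bridges.

3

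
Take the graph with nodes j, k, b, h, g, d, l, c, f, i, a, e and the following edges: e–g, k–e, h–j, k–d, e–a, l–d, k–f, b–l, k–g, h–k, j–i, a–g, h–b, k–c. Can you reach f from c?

From c we can reach a, b, c, d, e, f, g, h, i, j, k, l, which includes f.

Yes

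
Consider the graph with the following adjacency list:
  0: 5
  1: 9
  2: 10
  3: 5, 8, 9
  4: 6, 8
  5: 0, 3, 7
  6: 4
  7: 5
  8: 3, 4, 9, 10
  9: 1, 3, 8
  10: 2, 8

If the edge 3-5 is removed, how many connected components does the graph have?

Before removal there is 1 component.
3-5 is a bridge — removing it separates 3's side from 5's side.
After removal: 2 components.

2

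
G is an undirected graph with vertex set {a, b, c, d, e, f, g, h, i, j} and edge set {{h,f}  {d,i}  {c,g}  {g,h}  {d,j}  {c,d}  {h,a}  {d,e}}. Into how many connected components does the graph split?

2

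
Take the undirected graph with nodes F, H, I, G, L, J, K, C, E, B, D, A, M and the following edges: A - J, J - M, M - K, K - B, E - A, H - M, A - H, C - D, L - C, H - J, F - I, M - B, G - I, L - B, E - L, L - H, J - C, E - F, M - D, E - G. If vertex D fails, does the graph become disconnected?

No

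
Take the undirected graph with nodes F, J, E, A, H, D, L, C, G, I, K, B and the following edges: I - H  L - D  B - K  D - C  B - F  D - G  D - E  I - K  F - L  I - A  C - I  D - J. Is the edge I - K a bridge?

No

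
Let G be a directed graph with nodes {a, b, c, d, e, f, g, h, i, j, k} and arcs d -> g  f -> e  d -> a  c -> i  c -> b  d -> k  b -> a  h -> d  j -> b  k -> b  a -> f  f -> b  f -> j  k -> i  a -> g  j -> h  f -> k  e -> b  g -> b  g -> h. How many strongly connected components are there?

{a, b, d, e, f, g, h, j, k} are all mutually reachable — one SCC of size 9.
{i} is an SCC by itself.
{c} is an SCC by itself.
That gives 3 strongly connected components.

3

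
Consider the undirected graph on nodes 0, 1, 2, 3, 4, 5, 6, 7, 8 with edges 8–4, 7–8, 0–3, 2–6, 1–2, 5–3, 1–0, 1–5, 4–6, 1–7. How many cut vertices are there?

Removing 1 increases the component count from 1 to 2, so 1 is a cut vertex.
By contrast removing 3 leaves 1 component; it is not a cut vertex. No other vertex is a cut vertex either.

1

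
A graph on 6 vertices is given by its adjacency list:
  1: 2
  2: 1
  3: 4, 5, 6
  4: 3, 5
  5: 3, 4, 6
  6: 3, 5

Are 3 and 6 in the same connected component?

Yes

From 3 we can reach 3, 4, 5, 6, which includes 6.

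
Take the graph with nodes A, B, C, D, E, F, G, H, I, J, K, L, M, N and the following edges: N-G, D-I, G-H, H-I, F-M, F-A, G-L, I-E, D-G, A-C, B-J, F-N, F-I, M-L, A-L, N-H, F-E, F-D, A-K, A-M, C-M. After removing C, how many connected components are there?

With C gone, the remaining components are: {B, J}; {A, D, E, F, G, H, I, K, L, M, N}.
That is 2 components.

2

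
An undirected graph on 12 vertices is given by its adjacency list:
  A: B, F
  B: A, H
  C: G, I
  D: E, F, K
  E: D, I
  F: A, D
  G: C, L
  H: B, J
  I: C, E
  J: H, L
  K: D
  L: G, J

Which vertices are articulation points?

D

Removing D increases the component count from 1 to 2, so D is a cut vertex.
By contrast removing E leaves 1 component; it is not a cut vertex. No other vertex is a cut vertex either.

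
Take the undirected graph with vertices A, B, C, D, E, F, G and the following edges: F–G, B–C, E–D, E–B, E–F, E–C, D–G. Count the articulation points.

Removing E increases the component count from 2 to 3, so E is a cut vertex.
By contrast removing G leaves 2 components; it is not a cut vertex. No other vertex is a cut vertex either.

1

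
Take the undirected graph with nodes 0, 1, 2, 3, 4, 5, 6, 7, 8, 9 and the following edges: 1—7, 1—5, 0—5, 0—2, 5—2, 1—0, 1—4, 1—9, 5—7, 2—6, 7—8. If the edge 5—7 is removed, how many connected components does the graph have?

5 and 7 are still connected via 5-1-7, so the component count stays at 2.

2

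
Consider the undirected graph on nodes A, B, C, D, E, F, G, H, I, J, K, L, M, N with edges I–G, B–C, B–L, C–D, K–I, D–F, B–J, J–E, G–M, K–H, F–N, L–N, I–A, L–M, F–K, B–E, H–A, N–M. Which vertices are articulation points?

B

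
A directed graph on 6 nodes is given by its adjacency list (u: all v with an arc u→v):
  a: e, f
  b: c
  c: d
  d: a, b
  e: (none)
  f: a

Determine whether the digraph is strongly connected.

There is no directed path from a to c, so the graph is not strongly connected.

No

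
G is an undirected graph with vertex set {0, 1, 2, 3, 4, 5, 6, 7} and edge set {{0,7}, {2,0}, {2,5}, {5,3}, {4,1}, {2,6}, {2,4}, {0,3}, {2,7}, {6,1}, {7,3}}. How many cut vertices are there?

1

Removing 2 increases the component count from 1 to 2, so 2 is a cut vertex.
By contrast removing 4 leaves 1 component; it is not a cut vertex. No other vertex is a cut vertex either.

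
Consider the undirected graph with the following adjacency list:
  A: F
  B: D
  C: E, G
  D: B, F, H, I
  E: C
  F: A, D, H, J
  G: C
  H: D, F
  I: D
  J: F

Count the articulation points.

3

Removing C increases the component count from 2 to 3, so C is a cut vertex.
Removing D increases the component count from 2 to 4, so D is a cut vertex.
Removing F increases the component count from 2 to 4, so F is a cut vertex.
By contrast removing H leaves 2 components; it is not a cut vertex. No other vertex is a cut vertex either.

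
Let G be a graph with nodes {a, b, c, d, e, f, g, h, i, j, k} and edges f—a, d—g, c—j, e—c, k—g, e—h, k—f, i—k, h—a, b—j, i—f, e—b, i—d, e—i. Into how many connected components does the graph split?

1

Starting from a we can reach a, b, c, d, e, f, g, h, i, j, k. That is one component of size 11.
Total: 1 component.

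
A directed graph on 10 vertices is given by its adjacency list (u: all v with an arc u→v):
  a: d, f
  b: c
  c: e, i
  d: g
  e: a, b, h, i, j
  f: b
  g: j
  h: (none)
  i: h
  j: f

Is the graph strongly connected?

There is no directed path from i to j, so the graph is not strongly connected.

No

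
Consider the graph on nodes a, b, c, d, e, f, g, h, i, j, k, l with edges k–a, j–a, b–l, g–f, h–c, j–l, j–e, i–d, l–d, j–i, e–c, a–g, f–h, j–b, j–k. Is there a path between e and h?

From e we can reach a, b, c, d, e, f, g, h, i, j, k, l, which includes h.

Yes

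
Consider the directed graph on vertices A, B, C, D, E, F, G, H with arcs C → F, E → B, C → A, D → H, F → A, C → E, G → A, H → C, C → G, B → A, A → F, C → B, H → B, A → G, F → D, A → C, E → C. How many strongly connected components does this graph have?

1

{A, B, C, D, E, F, G, H} are all mutually reachable — one SCC of size 8.
That gives 1 strongly connected component.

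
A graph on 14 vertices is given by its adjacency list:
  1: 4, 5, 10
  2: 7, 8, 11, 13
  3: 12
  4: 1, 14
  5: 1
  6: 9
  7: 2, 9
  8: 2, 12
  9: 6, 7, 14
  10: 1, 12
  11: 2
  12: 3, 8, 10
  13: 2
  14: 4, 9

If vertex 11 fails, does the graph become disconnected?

No

Deleting 11 leaves 1 component (was 1), so 11 is not a cut vertex.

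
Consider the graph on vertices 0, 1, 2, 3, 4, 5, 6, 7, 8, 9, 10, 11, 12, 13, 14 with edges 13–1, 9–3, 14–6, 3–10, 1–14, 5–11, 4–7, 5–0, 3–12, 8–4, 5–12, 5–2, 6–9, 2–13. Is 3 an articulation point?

Deleting 3 raises the number of components from 2 to 3, so 3 is a cut vertex.

Yes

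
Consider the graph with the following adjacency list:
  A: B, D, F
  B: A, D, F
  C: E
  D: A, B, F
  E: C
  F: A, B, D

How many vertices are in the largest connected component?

4

Starting from C we can reach C, E. That is one component of size 2.
Starting from A we can reach A, B, D, F. That is one component of size 4.
The largest has 4 vertices.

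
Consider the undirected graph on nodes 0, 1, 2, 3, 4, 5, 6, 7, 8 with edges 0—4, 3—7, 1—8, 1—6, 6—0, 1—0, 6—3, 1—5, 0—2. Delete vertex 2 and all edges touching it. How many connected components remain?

1

With 2 gone, the remaining components are: {0, 1, 3, 4, 5, 6, 7, 8}.
That is 1 component.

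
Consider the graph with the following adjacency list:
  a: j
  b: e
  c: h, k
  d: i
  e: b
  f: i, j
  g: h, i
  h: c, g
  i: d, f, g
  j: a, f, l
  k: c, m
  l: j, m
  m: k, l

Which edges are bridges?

a-j, b-e, d-i

The edges on the cycle c-h-g-i-f-j-l-m-k-c are not bridges since each lies on that cycle.
But removing e-b disconnects e from b; removing d-i disconnects d from i; removing a-j disconnects a from j — these are bridges.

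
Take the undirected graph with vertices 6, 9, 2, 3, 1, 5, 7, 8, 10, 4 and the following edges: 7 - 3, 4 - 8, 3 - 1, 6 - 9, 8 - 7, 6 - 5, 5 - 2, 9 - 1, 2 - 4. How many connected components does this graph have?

2

10 is isolated — a component by itself.
Starting from 1 we can reach 1, 2, 3, 4, 5, 6, 7, 8, 9. That is one component of size 9.
Total: 2 components.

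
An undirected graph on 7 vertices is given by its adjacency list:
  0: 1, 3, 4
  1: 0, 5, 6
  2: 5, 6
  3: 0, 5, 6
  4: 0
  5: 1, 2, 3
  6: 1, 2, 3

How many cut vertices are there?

1

Removing 0 increases the component count from 1 to 2, so 0 is a cut vertex.
By contrast removing 2 leaves 1 component; it is not a cut vertex. No other vertex is a cut vertex either.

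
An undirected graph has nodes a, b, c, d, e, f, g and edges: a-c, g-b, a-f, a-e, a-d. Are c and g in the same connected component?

No

The component containing c is {a, c, d, e, f}, and g is not in it.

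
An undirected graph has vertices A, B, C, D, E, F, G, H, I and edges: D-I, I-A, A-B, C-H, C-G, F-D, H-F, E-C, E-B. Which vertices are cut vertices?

C

Removing C increases the component count from 1 to 2, so C is a cut vertex.
By contrast removing B leaves 1 component; it is not a cut vertex. No other vertex is a cut vertex either.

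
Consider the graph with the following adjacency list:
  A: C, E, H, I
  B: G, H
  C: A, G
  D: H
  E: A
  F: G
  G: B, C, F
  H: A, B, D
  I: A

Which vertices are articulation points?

A, G, H

Removing A increases the component count from 1 to 3, so A is a cut vertex.
Removing G increases the component count from 1 to 2, so G is a cut vertex.
Removing H increases the component count from 1 to 2, so H is a cut vertex.
By contrast removing C leaves 1 component; it is not a cut vertex. No other vertex is a cut vertex either.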